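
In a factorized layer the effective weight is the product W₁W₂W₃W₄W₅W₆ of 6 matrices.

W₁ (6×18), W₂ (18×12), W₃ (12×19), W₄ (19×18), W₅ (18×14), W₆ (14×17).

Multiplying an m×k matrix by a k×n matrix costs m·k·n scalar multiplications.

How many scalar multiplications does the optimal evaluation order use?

Adjacent pairs: W₁W₂ = 6·18·12 = 1296; W₂W₃ = 18·12·19 = 4104; W₃W₄ = 12·19·18 = 4104; W₄W₅ = 19·18·14 = 4788; W₅W₆ = 18·14·17 = 4284.
Length 3: W₁..W₃: k=1: 0+4104+6·18·19=6156; k=2: 1296+0+6·12·19=2664 → min 2664 | W₂..W₄: k=2: 0+4104+18·12·18=7992; k=3: 4104+0+18·19·18=10260 → min 7992 | W₃..W₅: k=3: 0+4788+12·19·14=7980; k=4: 4104+0+12·18·14=7128 → min 7128 | W₄..W₆: k=4: 0+4284+19·18·17=10098; k=5: 4788+0+19·14·17=9310 → min 9310.
Length 4: W₁..W₄: k=1: 0+7992+6·18·18=9936; k=2: 1296+4104+6·12·18=6696; k=3: 2664+0+6·19·18=4716 → min 4716 | W₂..W₅: k=2: 0+7128+18·12·14=10152; k=3: 4104+4788+18·19·14=13680; k=4: 7992+0+18·18·14=12528 → min 10152 | W₃..W₆: k=3: 0+9310+12·19·17=13186; k=4: 4104+4284+12·18·17=12060; k=5: 7128+0+12·14·17=9984 → min 9984.
Length 5: W₁..W₅: k=1: 0+10152+6·18·14=11664; k=2: 1296+7128+6·12·14=9432; k=3: 2664+4788+6·19·14=9048; k=4: 4716+0+6·18·14=6228 → min 6228 | W₂..W₆: k=2: 0+9984+18·12·17=13656; k=3: 4104+9310+18·19·17=19228; k=4: 7992+4284+18·18·17=17784; k=5: 10152+0+18·14·17=14436 → min 13656.
Length 6: W₁..W₆: k=1: 0+13656+6·18·17=15492; k=2: 1296+9984+6·12·17=12504; k=3: 2664+9310+6·19·17=13912; k=4: 4716+4284+6·18·17=10836; k=5: 6228+0+6·14·17=7656 → min 7656.
Optimal order: (((((W₁W₂)W₃)W₄)W₅)W₆) with cost 7656.

7656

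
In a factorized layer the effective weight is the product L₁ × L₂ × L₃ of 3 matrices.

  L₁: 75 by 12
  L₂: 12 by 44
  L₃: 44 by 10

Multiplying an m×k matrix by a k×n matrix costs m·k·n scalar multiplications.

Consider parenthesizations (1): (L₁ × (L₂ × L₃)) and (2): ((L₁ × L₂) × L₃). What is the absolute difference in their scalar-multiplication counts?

58320

Order (1) = (L₁ × (L₂ × L₃)): (L₂ × L₃): 12×44 by 44×10 → 12×10, cost 12·44·10 = 5280; (L₁ × (L₂ × L₃)): 75×12 by 12×10 → 75×10, cost 75·12·10 = 9000; cumulative 14280. Total 14280.
Order (2) = ((L₁ × L₂) × L₃): (L₁ × L₂): 75×12 by 12×44 → 75×44, cost 75·12·44 = 39600; ((L₁ × L₂) × L₃): 75×44 by 44×10 → 75×10, cost 75·44·10 = 33000; cumulative 72600. Total 72600.
Difference: |14280 − 72600| = 58320.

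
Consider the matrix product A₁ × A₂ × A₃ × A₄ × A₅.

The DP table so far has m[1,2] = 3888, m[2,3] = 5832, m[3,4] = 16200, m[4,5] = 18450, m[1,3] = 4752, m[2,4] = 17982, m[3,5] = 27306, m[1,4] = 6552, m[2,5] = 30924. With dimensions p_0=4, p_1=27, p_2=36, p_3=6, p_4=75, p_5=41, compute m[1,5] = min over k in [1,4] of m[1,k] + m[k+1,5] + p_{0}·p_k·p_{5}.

18852

m[1,5] = min over k∈[1,4] of m[1,k]+m[k+1,5]+p_{0}·p_k·p_{5}.
k=1: 0 + 30924 + 4·27·41 = 35352; k=2: 3888 + 27306 + 4·36·41 = 37098; k=3: 4752 + 18450 + 4·6·41 = 24186; k=4: 6552 + 0 + 4·75·41 = 18852.
Minimum: 18852 at k=4.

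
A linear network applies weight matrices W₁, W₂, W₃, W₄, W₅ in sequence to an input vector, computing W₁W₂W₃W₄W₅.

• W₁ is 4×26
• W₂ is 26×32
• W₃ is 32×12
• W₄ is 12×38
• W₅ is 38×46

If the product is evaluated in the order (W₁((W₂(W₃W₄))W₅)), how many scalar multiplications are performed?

(W₃W₄): 32×12 by 12×38 → 32×38, cost 32·12·38 = 14592
(W₂(W₃W₄)): 26×32 by 32×38 → 26×38, cost 26·32·38 = 31616; cumulative 46208
((W₂(W₃W₄))W₅): 26×38 by 38×46 → 26×46, cost 26·38·46 = 45448; cumulative 91656
(W₁((W₂(W₃W₄))W₅)): 4×26 by 26×46 → 4×46, cost 4·26·46 = 4784; cumulative 96440
Total: 96440 scalar multiplications.

96440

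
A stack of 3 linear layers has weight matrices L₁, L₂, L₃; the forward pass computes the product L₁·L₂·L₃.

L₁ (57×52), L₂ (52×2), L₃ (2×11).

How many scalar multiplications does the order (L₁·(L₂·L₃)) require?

(L₂·L₃): 52×2 by 2×11 → 52×11, cost 52·2·11 = 1144
(L₁·(L₂·L₃)): 57×52 by 52×11 → 57×11, cost 57·52·11 = 32604; cumulative 33748
Total: 33748 scalar multiplications.

33748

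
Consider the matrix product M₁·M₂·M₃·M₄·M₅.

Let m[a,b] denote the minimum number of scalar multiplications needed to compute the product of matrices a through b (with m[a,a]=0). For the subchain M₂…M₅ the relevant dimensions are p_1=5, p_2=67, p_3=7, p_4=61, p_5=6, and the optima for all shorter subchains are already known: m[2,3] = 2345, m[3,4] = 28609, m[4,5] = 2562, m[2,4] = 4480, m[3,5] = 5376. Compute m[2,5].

5117

m[2,5] = min over k∈[2,4] of m[2,k]+m[k+1,5]+p_{1}·p_k·p_{5}.
k=2: 0 + 5376 + 5·67·6 = 7386; k=3: 2345 + 2562 + 5·7·6 = 5117; k=4: 4480 + 0 + 5·61·6 = 6310.
Minimum: 5117 at k=3.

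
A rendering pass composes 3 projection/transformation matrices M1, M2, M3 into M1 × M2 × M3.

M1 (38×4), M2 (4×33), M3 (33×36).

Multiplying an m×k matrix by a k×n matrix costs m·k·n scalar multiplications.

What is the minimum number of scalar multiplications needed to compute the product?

10224

Order (M1 × (M2 × M3)): (M2 × M3): 4×33 by 33×36 → 4×36, cost 4·33·36 = 4752; (M1 × (M2 × M3)): 38×4 by 4×36 → 38×36, cost 38·4·36 = 5472; cumulative 10224. Total 10224.
Order ((M1 × M2) × M3): (M1 × M2): 38×4 by 4×33 → 38×33, cost 38·4·33 = 5016; ((M1 × M2) × M3): 38×33 by 33×36 → 38×36, cost 38·33·36 = 45144; cumulative 50160. Total 50160.
Minimum: 10224.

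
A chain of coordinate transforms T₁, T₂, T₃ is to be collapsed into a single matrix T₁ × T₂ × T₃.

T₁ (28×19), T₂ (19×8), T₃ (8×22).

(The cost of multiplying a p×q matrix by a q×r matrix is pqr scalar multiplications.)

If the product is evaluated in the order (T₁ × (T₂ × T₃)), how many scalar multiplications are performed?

15048

(T₂ × T₃): 19×8 by 8×22 → 19×22, cost 19·8·22 = 3344
(T₁ × (T₂ × T₃)): 28×19 by 19×22 → 28×22, cost 28·19·22 = 11704; cumulative 15048
Total: 15048 scalar multiplications.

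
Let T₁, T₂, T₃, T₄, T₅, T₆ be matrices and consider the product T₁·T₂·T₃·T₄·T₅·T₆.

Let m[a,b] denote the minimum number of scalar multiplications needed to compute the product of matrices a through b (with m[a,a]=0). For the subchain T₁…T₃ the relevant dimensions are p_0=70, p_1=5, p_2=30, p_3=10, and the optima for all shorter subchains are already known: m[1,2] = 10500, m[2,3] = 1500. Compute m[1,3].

5000

m[1,3] = min over k∈[1,2] of m[1,k]+m[k+1,3]+p_{0}·p_k·p_{3}.
k=1: 0 + 1500 + 70·5·10 = 5000; k=2: 10500 + 0 + 70·30·10 = 31500.
Minimum: 5000 at k=1.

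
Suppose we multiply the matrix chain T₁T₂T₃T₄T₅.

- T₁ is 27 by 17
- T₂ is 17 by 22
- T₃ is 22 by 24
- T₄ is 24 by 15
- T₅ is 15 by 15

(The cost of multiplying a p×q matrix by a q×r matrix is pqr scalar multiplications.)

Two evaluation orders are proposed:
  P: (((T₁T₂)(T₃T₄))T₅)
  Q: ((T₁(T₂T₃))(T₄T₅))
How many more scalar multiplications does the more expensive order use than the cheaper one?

Order P = (((T₁T₂)(T₃T₄))T₅): (T₁T₂): 27×17 by 17×22 → 27×22, cost 27·17·22 = 10098; (T₃T₄): 22×24 by 24×15 → 22×15, cost 22·24·15 = 7920; ((T₁T₂)(T₃T₄)): 27×22 by 22×15 → 27×15, cost 27·22·15 = 8910; cumulative 26928; (((T₁T₂)(T₃T₄))T₅): 27×15 by 15×15 → 27×15, cost 27·15·15 = 6075; cumulative 33003. Total 33003.
Order Q = ((T₁(T₂T₃))(T₄T₅)): (T₂T₃): 17×22 by 22×24 → 17×24, cost 17·22·24 = 8976; (T₁(T₂T₃)): 27×17 by 17×24 → 27×24, cost 27·17·24 = 11016; cumulative 19992; (T₄T₅): 24×15 by 15×15 → 24×15, cost 24·15·15 = 5400; ((T₁(T₂T₃))(T₄T₅)): 27×24 by 24×15 → 27×15, cost 27·24·15 = 9720; cumulative 35112. Total 35112.
Difference: |33003 − 35112| = 2109.

2109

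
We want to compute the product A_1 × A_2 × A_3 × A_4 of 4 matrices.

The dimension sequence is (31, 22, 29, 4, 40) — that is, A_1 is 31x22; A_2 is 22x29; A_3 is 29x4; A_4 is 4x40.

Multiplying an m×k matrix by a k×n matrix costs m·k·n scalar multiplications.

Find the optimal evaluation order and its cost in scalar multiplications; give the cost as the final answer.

Adjacent pairs: A_1A_2 = 31·22·29 = 19778; A_2A_3 = 22·29·4 = 2552; A_3A_4 = 29·4·40 = 4640.
Length 3: A_1..A_3: k=1: 0+2552+31·22·4=5280; k=2: 19778+0+31·29·4=23374 → min 5280 | A_2..A_4: k=2: 0+4640+22·29·40=30160; k=3: 2552+0+22·4·40=6072 → min 6072.
Length 4: A_1..A_4: k=1: 0+6072+31·22·40=33352; k=2: 19778+4640+31·29·40=60378; k=3: 5280+0+31·4·40=10240 → min 10240.
Optimal parenthesization: ((A_1 × (A_2 × A_3)) × A_4) with cost 10240.

10240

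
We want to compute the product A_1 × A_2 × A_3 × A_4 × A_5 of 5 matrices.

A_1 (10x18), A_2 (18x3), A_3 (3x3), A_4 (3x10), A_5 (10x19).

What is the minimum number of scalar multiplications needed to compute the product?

Adjacent pairs: A_1A_2 = 10·18·3 = 540; A_2A_3 = 18·3·3 = 162; A_3A_4 = 3·3·10 = 90; A_4A_5 = 3·10·19 = 570.
Length 3: A_1..A_3: k=1: 0+162+10·18·3=702; k=2: 540+0+10·3·3=630 → min 630 | A_2..A_4: k=2: 0+90+18·3·10=630; k=3: 162+0+18·3·10=702 → min 630 | A_3..A_5: k=3: 0+570+3·3·19=741; k=4: 90+0+3·10·19=660 → min 660.
Length 4: A_1..A_4: k=1: 0+630+10·18·10=2430; k=2: 540+90+10·3·10=930; k=3: 630+0+10·3·10=930 → min 930 | A_2..A_5: k=2: 0+660+18·3·19=1686; k=3: 162+570+18·3·19=1758; k=4: 630+0+18·10·19=4050 → min 1686.
Length 5: A_1..A_5: k=1: 0+1686+10·18·19=5106; k=2: 540+660+10·3·19=1770; k=3: 630+570+10·3·19=1770; k=4: 930+0+10·10·19=2830 → min 1770.
Optimal order: ((A_1 × A_2) × ((A_3 × A_4) × A_5)) with cost 1770.

1770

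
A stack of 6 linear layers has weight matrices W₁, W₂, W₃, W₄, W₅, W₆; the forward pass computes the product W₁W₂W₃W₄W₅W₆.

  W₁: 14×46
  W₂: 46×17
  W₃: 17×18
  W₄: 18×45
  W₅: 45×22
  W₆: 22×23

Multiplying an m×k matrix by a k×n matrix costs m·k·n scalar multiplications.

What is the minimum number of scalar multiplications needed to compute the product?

45680

Adjacent pairs: W₁W₂ = 14·46·17 = 10948; W₂W₃ = 46·17·18 = 14076; W₃W₄ = 17·18·45 = 13770; W₄W₅ = 18·45·22 = 17820; W₅W₆ = 45·22·23 = 22770.
Length 3: W₁..W₃: k=1: 0+14076+14·46·18=25668; k=2: 10948+0+14·17·18=15232 → min 15232 | W₂..W₄: k=2: 0+13770+46·17·45=48960; k=3: 14076+0+46·18·45=51336 → min 48960 | W₃..W₅: k=3: 0+17820+17·18·22=24552; k=4: 13770+0+17·45·22=30600 → min 24552 | W₄..W₆: k=4: 0+22770+18·45·23=41400; k=5: 17820+0+18·22·23=26928 → min 26928.
Length 4: W₁..W₄: k=1: 0+48960+14·46·45=77940; k=2: 10948+13770+14·17·45=35428; k=3: 15232+0+14·18·45=26572 → min 26572 | W₂..W₅: k=2: 0+24552+46·17·22=41756; k=3: 14076+17820+46·18·22=50112; k=4: 48960+0+46·45·22=94500 → min 41756 | W₃..W₆: k=3: 0+26928+17·18·23=33966; k=4: 13770+22770+17·45·23=54135; k=5: 24552+0+17·22·23=33154 → min 33154.
Length 5: W₁..W₅: k=1: 0+41756+14·46·22=55924; k=2: 10948+24552+14·17·22=40736; k=3: 15232+17820+14·18·22=38596; k=4: 26572+0+14·45·22=40432 → min 38596 | W₂..W₆: k=2: 0+33154+46·17·23=51140; k=3: 14076+26928+46·18·23=60048; k=4: 48960+22770+46·45·23=119340; k=5: 41756+0+46·22·23=65032 → min 51140.
Length 6: W₁..W₆: k=1: 0+51140+14·46·23=65952; k=2: 10948+33154+14·17·23=49576; k=3: 15232+26928+14·18·23=47956; k=4: 26572+22770+14·45·23=63832; k=5: 38596+0+14·22·23=45680 → min 45680.
Optimal order: ((((W₁W₂)W₃)(W₄W₅))W₆) with cost 45680.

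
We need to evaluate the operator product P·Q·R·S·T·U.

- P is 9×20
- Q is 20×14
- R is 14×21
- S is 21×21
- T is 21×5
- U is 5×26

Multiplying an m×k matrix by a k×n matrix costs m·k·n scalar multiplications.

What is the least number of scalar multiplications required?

Adjacent pairs: PQ = 9·20·14 = 2520; QR = 20·14·21 = 5880; RS = 14·21·21 = 6174; ST = 21·21·5 = 2205; TU = 21·5·26 = 2730.
Length 3: P..R: k=1: 0+5880+9·20·21=9660; k=2: 2520+0+9·14·21=5166 → min 5166 | Q..S: k=2: 0+6174+20·14·21=12054; k=3: 5880+0+20·21·21=14700 → min 12054 | R..T: k=3: 0+2205+14·21·5=3675; k=4: 6174+0+14·21·5=7644 → min 3675 | S..U: k=4: 0+2730+21·21·26=14196; k=5: 2205+0+21·5·26=4935 → min 4935.
Length 4: P..S: k=1: 0+12054+9·20·21=15834; k=2: 2520+6174+9·14·21=11340; k=3: 5166+0+9·21·21=9135 → min 9135 | Q..T: k=2: 0+3675+20·14·5=5075; k=3: 5880+2205+20·21·5=10185; k=4: 12054+0+20·21·5=14154 → min 5075 | R..U: k=3: 0+4935+14·21·26=12579; k=4: 6174+2730+14·21·26=16548; k=5: 3675+0+14·5·26=5495 → min 5495.
Length 5: P..T: k=1: 0+5075+9·20·5=5975; k=2: 2520+3675+9·14·5=6825; k=3: 5166+2205+9·21·5=8316; k=4: 9135+0+9·21·5=10080 → min 5975 | Q..U: k=2: 0+5495+20·14·26=12775; k=3: 5880+4935+20·21·26=21735; k=4: 12054+2730+20·21·26=25704; k=5: 5075+0+20·5·26=7675 → min 7675.
Length 6: P..U: k=1: 0+7675+9·20·26=12355; k=2: 2520+5495+9·14·26=11291; k=3: 5166+4935+9·21·26=15015; k=4: 9135+2730+9·21·26=16779; k=5: 5975+0+9·5·26=7145 → min 7145.
Optimal order: ((P·(Q·(R·(S·T))))·U) with cost 7145.

7145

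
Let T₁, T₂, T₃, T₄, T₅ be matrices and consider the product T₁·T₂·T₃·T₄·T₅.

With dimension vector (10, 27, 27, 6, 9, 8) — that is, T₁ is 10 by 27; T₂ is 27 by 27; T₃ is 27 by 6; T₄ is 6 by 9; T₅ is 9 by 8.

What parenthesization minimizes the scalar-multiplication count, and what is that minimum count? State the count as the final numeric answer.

6906

Adjacent pairs: T₁T₂ = 10·27·27 = 7290; T₂T₃ = 27·27·6 = 4374; T₃T₄ = 27·6·9 = 1458; T₄T₅ = 6·9·8 = 432.
Length 3: T₁..T₃: k=1: 0+4374+10·27·6=5994; k=2: 7290+0+10·27·6=8910 → min 5994 | T₂..T₄: k=2: 0+1458+27·27·9=8019; k=3: 4374+0+27·6·9=5832 → min 5832 | T₃..T₅: k=3: 0+432+27·6·8=1728; k=4: 1458+0+27·9·8=3402 → min 1728.
Length 4: T₁..T₄: k=1: 0+5832+10·27·9=8262; k=2: 7290+1458+10·27·9=11178; k=3: 5994+0+10·6·9=6534 → min 6534 | T₂..T₅: k=2: 0+1728+27·27·8=7560; k=3: 4374+432+27·6·8=6102; k=4: 5832+0+27·9·8=7776 → min 6102.
Length 5: T₁..T₅: k=1: 0+6102+10·27·8=8262; k=2: 7290+1728+10·27·8=11178; k=3: 5994+432+10·6·8=6906; k=4: 6534+0+10·9·8=7254 → min 6906.
Optimal parenthesization: ((T₁·(T₂·T₃))·(T₄·T₅)) with cost 6906.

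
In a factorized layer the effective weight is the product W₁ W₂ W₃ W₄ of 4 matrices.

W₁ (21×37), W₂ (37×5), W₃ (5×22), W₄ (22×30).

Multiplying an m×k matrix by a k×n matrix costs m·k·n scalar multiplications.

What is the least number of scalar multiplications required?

10335

Adjacent pairs: W₁W₂ = 21·37·5 = 3885; W₂W₃ = 37·5·22 = 4070; W₃W₄ = 5·22·30 = 3300.
Length 3: W₁..W₃: k=1: 0+4070+21·37·22=21164; k=2: 3885+0+21·5·22=6195 → min 6195 | W₂..W₄: k=2: 0+3300+37·5·30=8850; k=3: 4070+0+37·22·30=28490 → min 8850.
Length 4: W₁..W₄: k=1: 0+8850+21·37·30=32160; k=2: 3885+3300+21·5·30=10335; k=3: 6195+0+21·22·30=20055 → min 10335.
Optimal order: ((W₁ W₂) (W₃ W₄)) with cost 10335.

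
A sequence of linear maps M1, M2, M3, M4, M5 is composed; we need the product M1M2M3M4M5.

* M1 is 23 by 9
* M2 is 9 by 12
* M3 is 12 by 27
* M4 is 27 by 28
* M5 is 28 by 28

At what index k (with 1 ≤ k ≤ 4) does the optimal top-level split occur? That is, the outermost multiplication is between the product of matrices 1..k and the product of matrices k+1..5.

1

Adjacent pairs: M1M2 = 23·9·12 = 2484; M2M3 = 9·12·27 = 2916; M3M4 = 12·27·28 = 9072; M4M5 = 27·28·28 = 21168.
Length 3: M1..M3: k=1: 0+2916+23·9·27=8505; k=2: 2484+0+23·12·27=9936 → min 8505 | M2..M4: k=2: 0+9072+9·12·28=12096; k=3: 2916+0+9·27·28=9720 → min 9720 | M3..M5: k=3: 0+21168+12·27·28=30240; k=4: 9072+0+12·28·28=18480 → min 18480.
Length 4: M1..M4: k=1: 0+9720+23·9·28=15516; k=2: 2484+9072+23·12·28=19284; k=3: 8505+0+23·27·28=25893 → min 15516 | M2..M5: k=2: 0+18480+9·12·28=21504; k=3: 2916+21168+9·27·28=30888; k=4: 9720+0+9·28·28=16776 → min 16776.
Top-level splits: k=1: (M1..M1)·(M2..M5) → 0+16776+23·9·28 = 22572; k=2: (M1..M2)·(M3..M5) → 2484+18480+23·12·28 = 28692; k=3: (M1..M3)·(M4..M5) → 8505+21168+23·27·28 = 47061; k=4: (M1..M4)·(M5..M5) → 15516+0+23·28·28 = 33548.
Best split is after M1, i.e. k = 1.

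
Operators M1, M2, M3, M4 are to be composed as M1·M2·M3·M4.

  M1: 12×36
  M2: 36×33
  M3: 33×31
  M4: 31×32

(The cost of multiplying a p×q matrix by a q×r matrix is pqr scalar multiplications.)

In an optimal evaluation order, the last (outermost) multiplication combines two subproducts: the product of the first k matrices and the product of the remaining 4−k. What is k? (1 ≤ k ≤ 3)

Adjacent pairs: M1M2 = 12·36·33 = 14256; M2M3 = 36·33·31 = 36828; M3M4 = 33·31·32 = 32736.
Length 3: M1..M3: k=1: 0+36828+12·36·31=50220; k=2: 14256+0+12·33·31=26532 → min 26532 | M2..M4: k=2: 0+32736+36·33·32=70752; k=3: 36828+0+36·31·32=72540 → min 70752.
Top-level splits: k=1: (M1..M1)·(M2..M4) → 0+70752+12·36·32 = 84576; k=2: (M1..M2)·(M3..M4) → 14256+32736+12·33·32 = 59664; k=3: (M1..M3)·(M4..M4) → 26532+0+12·31·32 = 38436.
Best split is after M3, i.e. k = 3.

3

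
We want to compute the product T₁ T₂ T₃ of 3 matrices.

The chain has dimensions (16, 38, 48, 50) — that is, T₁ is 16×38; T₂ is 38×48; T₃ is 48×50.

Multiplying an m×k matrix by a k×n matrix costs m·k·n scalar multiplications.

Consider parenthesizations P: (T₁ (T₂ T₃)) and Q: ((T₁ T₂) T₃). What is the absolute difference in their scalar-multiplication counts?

Order P = (T₁ (T₂ T₃)): (T₂ T₃): 38×48 by 48×50 → 38×50, cost 38·48·50 = 91200; (T₁ (T₂ T₃)): 16×38 by 38×50 → 16×50, cost 16·38·50 = 30400; cumulative 121600. Total 121600.
Order Q = ((T₁ T₂) T₃): (T₁ T₂): 16×38 by 38×48 → 16×48, cost 16·38·48 = 29184; ((T₁ T₂) T₃): 16×48 by 48×50 → 16×50, cost 16·48·50 = 38400; cumulative 67584. Total 67584.
Difference: |121600 − 67584| = 54016.

54016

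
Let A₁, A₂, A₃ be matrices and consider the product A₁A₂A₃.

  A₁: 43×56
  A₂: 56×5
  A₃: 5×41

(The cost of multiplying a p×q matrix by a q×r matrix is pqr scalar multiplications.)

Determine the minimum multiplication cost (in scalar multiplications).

Order (A₁(A₂A₃)): (A₂A₃): 56×5 by 5×41 → 56×41, cost 56·5·41 = 11480; (A₁(A₂A₃)): 43×56 by 56×41 → 43×41, cost 43·56·41 = 98728; cumulative 110208. Total 110208.
Order ((A₁A₂)A₃): (A₁A₂): 43×56 by 56×5 → 43×5, cost 43·56·5 = 12040; ((A₁A₂)A₃): 43×5 by 5×41 → 43×41, cost 43·5·41 = 8815; cumulative 20855. Total 20855.
Minimum: 20855.

20855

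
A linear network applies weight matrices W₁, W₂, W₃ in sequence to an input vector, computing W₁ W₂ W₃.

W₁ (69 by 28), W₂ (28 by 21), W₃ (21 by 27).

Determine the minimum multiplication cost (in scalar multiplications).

Order (W₁ (W₂ W₃)): (W₂ W₃): 28×21 by 21×27 → 28×27, cost 28·21·27 = 15876; (W₁ (W₂ W₃)): 69×28 by 28×27 → 69×27, cost 69·28·27 = 52164; cumulative 68040. Total 68040.
Order ((W₁ W₂) W₃): (W₁ W₂): 69×28 by 28×21 → 69×21, cost 69·28·21 = 40572; ((W₁ W₂) W₃): 69×21 by 21×27 → 69×27, cost 69·21·27 = 39123; cumulative 79695. Total 79695.
Minimum: 68040.

68040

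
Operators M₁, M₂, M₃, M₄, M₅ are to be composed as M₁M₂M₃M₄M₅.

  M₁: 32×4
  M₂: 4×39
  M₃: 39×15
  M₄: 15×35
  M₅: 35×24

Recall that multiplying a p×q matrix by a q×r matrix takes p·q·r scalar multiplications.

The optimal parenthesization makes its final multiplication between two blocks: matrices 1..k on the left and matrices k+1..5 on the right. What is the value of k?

Adjacent pairs: M₁M₂ = 32·4·39 = 4992; M₂M₃ = 4·39·15 = 2340; M₃M₄ = 39·15·35 = 20475; M₄M₅ = 15·35·24 = 12600.
Length 3: M₁..M₃: k=1: 0+2340+32·4·15=4260; k=2: 4992+0+32·39·15=23712 → min 4260 | M₂..M₄: k=2: 0+20475+4·39·35=25935; k=3: 2340+0+4·15·35=4440 → min 4440 | M₃..M₅: k=3: 0+12600+39·15·24=26640; k=4: 20475+0+39·35·24=53235 → min 26640.
Length 4: M₁..M₄: k=1: 0+4440+32·4·35=8920; k=2: 4992+20475+32·39·35=69147; k=3: 4260+0+32·15·35=21060 → min 8920 | M₂..M₅: k=2: 0+26640+4·39·24=30384; k=3: 2340+12600+4·15·24=16380; k=4: 4440+0+4·35·24=7800 → min 7800.
Top-level splits: k=1: (M₁..M₁)·(M₂..M₅) → 0+7800+32·4·24 = 10872; k=2: (M₁..M₂)·(M₃..M₅) → 4992+26640+32·39·24 = 61584; k=3: (M₁..M₃)·(M₄..M₅) → 4260+12600+32·15·24 = 28380; k=4: (M₁..M₄)·(M₅..M₅) → 8920+0+32·35·24 = 35800.
Best split is after M₁, i.e. k = 1.

1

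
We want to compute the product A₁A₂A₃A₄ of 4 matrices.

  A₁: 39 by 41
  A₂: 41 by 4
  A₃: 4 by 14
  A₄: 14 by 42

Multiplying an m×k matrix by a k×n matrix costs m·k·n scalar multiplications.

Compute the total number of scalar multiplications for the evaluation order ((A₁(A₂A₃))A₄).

47614

(A₂A₃): 41×4 by 4×14 → 41×14, cost 41·4·14 = 2296
(A₁(A₂A₃)): 39×41 by 41×14 → 39×14, cost 39·41·14 = 22386; cumulative 24682
((A₁(A₂A₃))A₄): 39×14 by 14×42 → 39×42, cost 39·14·42 = 22932; cumulative 47614
Total: 47614 scalar multiplications.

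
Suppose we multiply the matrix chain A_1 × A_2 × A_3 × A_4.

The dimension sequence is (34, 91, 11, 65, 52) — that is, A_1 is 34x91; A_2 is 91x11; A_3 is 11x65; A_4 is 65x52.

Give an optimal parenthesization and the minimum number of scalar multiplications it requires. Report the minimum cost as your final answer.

90662

Adjacent pairs: A_1A_2 = 34·91·11 = 34034; A_2A_3 = 91·11·65 = 65065; A_3A_4 = 11·65·52 = 37180.
Length 3: A_1..A_3: k=1: 0+65065+34·91·65=266175; k=2: 34034+0+34·11·65=58344 → min 58344 | A_2..A_4: k=2: 0+37180+91·11·52=89232; k=3: 65065+0+91·65·52=372645 → min 89232.
Length 4: A_1..A_4: k=1: 0+89232+34·91·52=250120; k=2: 34034+37180+34·11·52=90662; k=3: 58344+0+34·65·52=173264 → min 90662.
Optimal parenthesization: ((A_1 × A_2) × (A_3 × A_4)) with cost 90662.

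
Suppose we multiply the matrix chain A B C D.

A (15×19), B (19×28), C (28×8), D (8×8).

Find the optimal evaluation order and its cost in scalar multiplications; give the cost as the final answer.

7496

Adjacent pairs: AB = 15·19·28 = 7980; BC = 19·28·8 = 4256; CD = 28·8·8 = 1792.
Length 3: A..C: k=1: 0+4256+15·19·8=6536; k=2: 7980+0+15·28·8=11340 → min 6536 | B..D: k=2: 0+1792+19·28·8=6048; k=3: 4256+0+19·8·8=5472 → min 5472.
Length 4: A..D: k=1: 0+5472+15·19·8=7752; k=2: 7980+1792+15·28·8=13132; k=3: 6536+0+15·8·8=7496 → min 7496.
Optimal parenthesization: ((A (B C)) D) with cost 7496.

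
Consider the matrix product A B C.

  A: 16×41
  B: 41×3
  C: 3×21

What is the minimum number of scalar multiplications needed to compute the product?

2976

Order (A (B C)): (B C): 41×3 by 3×21 → 41×21, cost 41·3·21 = 2583; (A (B C)): 16×41 by 41×21 → 16×21, cost 16·41·21 = 13776; cumulative 16359. Total 16359.
Order ((A B) C): (A B): 16×41 by 41×3 → 16×3, cost 16·41·3 = 1968; ((A B) C): 16×3 by 3×21 → 16×21, cost 16·3·21 = 1008; cumulative 2976. Total 2976.
Minimum: 2976.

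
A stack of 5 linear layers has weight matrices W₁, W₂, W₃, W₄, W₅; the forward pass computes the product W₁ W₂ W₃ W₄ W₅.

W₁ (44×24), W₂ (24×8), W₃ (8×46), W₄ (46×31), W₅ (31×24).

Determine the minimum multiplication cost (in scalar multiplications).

Adjacent pairs: W₁W₂ = 44·24·8 = 8448; W₂W₃ = 24·8·46 = 8832; W₃W₄ = 8·46·31 = 11408; W₄W₅ = 46·31·24 = 34224.
Length 3: W₁..W₃: k=1: 0+8832+44·24·46=57408; k=2: 8448+0+44·8·46=24640 → min 24640 | W₂..W₄: k=2: 0+11408+24·8·31=17360; k=3: 8832+0+24·46·31=43056 → min 17360 | W₃..W₅: k=3: 0+34224+8·46·24=43056; k=4: 11408+0+8·31·24=17360 → min 17360.
Length 4: W₁..W₄: k=1: 0+17360+44·24·31=50096; k=2: 8448+11408+44·8·31=30768; k=3: 24640+0+44·46·31=87384 → min 30768 | W₂..W₅: k=2: 0+17360+24·8·24=21968; k=3: 8832+34224+24·46·24=69552; k=4: 17360+0+24·31·24=35216 → min 21968.
Length 5: W₁..W₅: k=1: 0+21968+44·24·24=47312; k=2: 8448+17360+44·8·24=34256; k=3: 24640+34224+44·46·24=107440; k=4: 30768+0+44·31·24=63504 → min 34256.
Optimal order: ((W₁ W₂) ((W₃ W₄) W₅)) with cost 34256.

34256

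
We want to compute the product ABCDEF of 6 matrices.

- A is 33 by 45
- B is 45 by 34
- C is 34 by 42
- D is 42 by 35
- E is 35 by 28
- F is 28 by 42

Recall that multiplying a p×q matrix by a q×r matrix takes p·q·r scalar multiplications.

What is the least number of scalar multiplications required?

Adjacent pairs: AB = 33·45·34 = 50490; BC = 45·34·42 = 64260; CD = 34·42·35 = 49980; DE = 42·35·28 = 41160; EF = 35·28·42 = 41160.
Length 3: A..C: k=1: 0+64260+33·45·42=126630; k=2: 50490+0+33·34·42=97614 → min 97614 | B..D: k=2: 0+49980+45·34·35=103530; k=3: 64260+0+45·42·35=130410 → min 103530 | C..E: k=3: 0+41160+34·42·28=81144; k=4: 49980+0+34·35·28=83300 → min 81144 | D..F: k=4: 0+41160+42·35·42=102900; k=5: 41160+0+42·28·42=90552 → min 90552.
Length 4: A..D: k=1: 0+103530+33·45·35=155505; k=2: 50490+49980+33·34·35=139740; k=3: 97614+0+33·42·35=146124 → min 139740 | B..E: k=2: 0+81144+45·34·28=123984; k=3: 64260+41160+45·42·28=158340; k=4: 103530+0+45·35·28=147630 → min 123984 | C..F: k=3: 0+90552+34·42·42=150528; k=4: 49980+41160+34·35·42=141120; k=5: 81144+0+34·28·42=121128 → min 121128.
Length 5: A..E: k=1: 0+123984+33·45·28=165564; k=2: 50490+81144+33·34·28=163050; k=3: 97614+41160+33·42·28=177582; k=4: 139740+0+33·35·28=172080 → min 163050 | B..F: k=2: 0+121128+45·34·42=185388; k=3: 64260+90552+45·42·42=234192; k=4: 103530+41160+45·35·42=210840; k=5: 123984+0+45·28·42=176904 → min 176904.
Length 6: A..F: k=1: 0+176904+33·45·42=239274; k=2: 50490+121128+33·34·42=218742; k=3: 97614+90552+33·42·42=246378; k=4: 139740+41160+33·35·42=229410; k=5: 163050+0+33·28·42=201858 → min 201858.
Optimal order: (((AB)(C(DE)))F) with cost 201858.

201858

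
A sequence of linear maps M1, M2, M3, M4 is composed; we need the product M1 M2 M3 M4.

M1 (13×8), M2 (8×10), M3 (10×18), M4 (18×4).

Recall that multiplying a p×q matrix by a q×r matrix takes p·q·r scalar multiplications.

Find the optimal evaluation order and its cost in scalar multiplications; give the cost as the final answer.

Adjacent pairs: M1M2 = 13·8·10 = 1040; M2M3 = 8·10·18 = 1440; M3M4 = 10·18·4 = 720.
Length 3: M1..M3: k=1: 0+1440+13·8·18=3312; k=2: 1040+0+13·10·18=3380 → min 3312 | M2..M4: k=2: 0+720+8·10·4=1040; k=3: 1440+0+8·18·4=2016 → min 1040.
Length 4: M1..M4: k=1: 0+1040+13·8·4=1456; k=2: 1040+720+13·10·4=2280; k=3: 3312+0+13·18·4=4248 → min 1456.
Optimal parenthesization: (M1 (M2 (M3 M4))) with cost 1456.

1456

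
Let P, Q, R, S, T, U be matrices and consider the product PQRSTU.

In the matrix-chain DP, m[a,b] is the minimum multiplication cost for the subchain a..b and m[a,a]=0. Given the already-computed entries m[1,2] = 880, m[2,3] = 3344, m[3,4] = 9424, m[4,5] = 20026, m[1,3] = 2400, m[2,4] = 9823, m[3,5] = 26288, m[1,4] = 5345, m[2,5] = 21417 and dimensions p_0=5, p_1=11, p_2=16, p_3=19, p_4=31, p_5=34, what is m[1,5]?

10615

m[1,5] = min over k∈[1,4] of m[1,k]+m[k+1,5]+p_{0}·p_k·p_{5}.
k=1: 0 + 21417 + 5·11·34 = 23287; k=2: 880 + 26288 + 5·16·34 = 29888; k=3: 2400 + 20026 + 5·19·34 = 25656; k=4: 5345 + 0 + 5·31·34 = 10615.
Minimum: 10615 at k=4.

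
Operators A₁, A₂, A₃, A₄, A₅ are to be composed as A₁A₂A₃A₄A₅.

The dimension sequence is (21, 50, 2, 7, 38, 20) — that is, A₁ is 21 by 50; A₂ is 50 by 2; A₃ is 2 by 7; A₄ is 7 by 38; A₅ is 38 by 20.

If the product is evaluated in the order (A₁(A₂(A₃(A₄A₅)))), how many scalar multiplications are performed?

(A₄A₅): 7×38 by 38×20 → 7×20, cost 7·38·20 = 5320
(A₃(A₄A₅)): 2×7 by 7×20 → 2×20, cost 2·7·20 = 280; cumulative 5600
(A₂(A₃(A₄A₅))): 50×2 by 2×20 → 50×20, cost 50·2·20 = 2000; cumulative 7600
(A₁(A₂(A₃(A₄A₅)))): 21×50 by 50×20 → 21×20, cost 21·50·20 = 21000; cumulative 28600
Total: 28600 scalar multiplications.

28600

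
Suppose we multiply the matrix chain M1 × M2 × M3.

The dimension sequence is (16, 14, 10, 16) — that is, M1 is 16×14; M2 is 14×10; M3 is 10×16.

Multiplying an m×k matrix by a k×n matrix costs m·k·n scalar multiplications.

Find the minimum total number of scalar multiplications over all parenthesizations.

Order (M1 × (M2 × M3)): (M2 × M3): 14×10 by 10×16 → 14×16, cost 14·10·16 = 2240; (M1 × (M2 × M3)): 16×14 by 14×16 → 16×16, cost 16·14·16 = 3584; cumulative 5824. Total 5824.
Order ((M1 × M2) × M3): (M1 × M2): 16×14 by 14×10 → 16×10, cost 16·14·10 = 2240; ((M1 × M2) × M3): 16×10 by 10×16 → 16×16, cost 16·10·16 = 2560; cumulative 4800. Total 4800.
Minimum: 4800.

4800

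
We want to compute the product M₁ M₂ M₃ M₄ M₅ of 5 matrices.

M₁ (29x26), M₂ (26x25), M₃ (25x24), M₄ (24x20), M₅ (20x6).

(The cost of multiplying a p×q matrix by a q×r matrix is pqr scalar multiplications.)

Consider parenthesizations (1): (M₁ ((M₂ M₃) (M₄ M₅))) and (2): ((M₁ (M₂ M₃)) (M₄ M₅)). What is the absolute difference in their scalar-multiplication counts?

Order (1) = (M₁ ((M₂ M₃) (M₄ M₅))): (M₂ M₃): 26×25 by 25×24 → 26×24, cost 26·25·24 = 15600; (M₄ M₅): 24×20 by 20×6 → 24×6, cost 24·20·6 = 2880; ((M₂ M₃) (M₄ M₅)): 26×24 by 24×6 → 26×6, cost 26·24·6 = 3744; cumulative 22224; (M₁ ((M₂ M₃) (M₄ M₅))): 29×26 by 26×6 → 29×6, cost 29·26·6 = 4524; cumulative 26748. Total 26748.
Order (2) = ((M₁ (M₂ M₃)) (M₄ M₅)): (M₂ M₃): 26×25 by 25×24 → 26×24, cost 26·25·24 = 15600; (M₁ (M₂ M₃)): 29×26 by 26×24 → 29×24, cost 29·26·24 = 18096; cumulative 33696; (M₄ M₅): 24×20 by 20×6 → 24×6, cost 24·20·6 = 2880; ((M₁ (M₂ M₃)) (M₄ M₅)): 29×24 by 24×6 → 29×6, cost 29·24·6 = 4176; cumulative 40752. Total 40752.
Difference: |26748 − 40752| = 14004.

14004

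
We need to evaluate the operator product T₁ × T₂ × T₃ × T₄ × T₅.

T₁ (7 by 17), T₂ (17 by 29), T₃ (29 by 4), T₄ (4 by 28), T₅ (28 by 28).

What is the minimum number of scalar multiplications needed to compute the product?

6368

Adjacent pairs: T₁T₂ = 7·17·29 = 3451; T₂T₃ = 17·29·4 = 1972; T₃T₄ = 29·4·28 = 3248; T₄T₅ = 4·28·28 = 3136.
Length 3: T₁..T₃: k=1: 0+1972+7·17·4=2448; k=2: 3451+0+7·29·4=4263 → min 2448 | T₂..T₄: k=2: 0+3248+17·29·28=17052; k=3: 1972+0+17·4·28=3876 → min 3876 | T₃..T₅: k=3: 0+3136+29·4·28=6384; k=4: 3248+0+29·28·28=25984 → min 6384.
Length 4: T₁..T₄: k=1: 0+3876+7·17·28=7208; k=2: 3451+3248+7·29·28=12383; k=3: 2448+0+7·4·28=3232 → min 3232 | T₂..T₅: k=2: 0+6384+17·29·28=20188; k=3: 1972+3136+17·4·28=7012; k=4: 3876+0+17·28·28=17204 → min 7012.
Length 5: T₁..T₅: k=1: 0+7012+7·17·28=10344; k=2: 3451+6384+7·29·28=15519; k=3: 2448+3136+7·4·28=6368; k=4: 3232+0+7·28·28=8720 → min 6368.
Optimal order: ((T₁ × (T₂ × T₃)) × (T₄ × T₅)) with cost 6368.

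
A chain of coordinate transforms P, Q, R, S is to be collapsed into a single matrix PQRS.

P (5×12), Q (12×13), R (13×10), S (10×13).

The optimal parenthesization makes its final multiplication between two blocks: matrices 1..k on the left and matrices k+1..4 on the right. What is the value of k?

3

Adjacent pairs: PQ = 5·12·13 = 780; QR = 12·13·10 = 1560; RS = 13·10·13 = 1690.
Length 3: P..R: k=1: 0+1560+5·12·10=2160; k=2: 780+0+5·13·10=1430 → min 1430 | Q..S: k=2: 0+1690+12·13·13=3718; k=3: 1560+0+12·10·13=3120 → min 3120.
Top-level splits: k=1: (P..P)·(Q..S) → 0+3120+5·12·13 = 3900; k=2: (P..Q)·(R..S) → 780+1690+5·13·13 = 3315; k=3: (P..R)·(S..S) → 1430+0+5·10·13 = 2080.
Best split is after R, i.e. k = 3.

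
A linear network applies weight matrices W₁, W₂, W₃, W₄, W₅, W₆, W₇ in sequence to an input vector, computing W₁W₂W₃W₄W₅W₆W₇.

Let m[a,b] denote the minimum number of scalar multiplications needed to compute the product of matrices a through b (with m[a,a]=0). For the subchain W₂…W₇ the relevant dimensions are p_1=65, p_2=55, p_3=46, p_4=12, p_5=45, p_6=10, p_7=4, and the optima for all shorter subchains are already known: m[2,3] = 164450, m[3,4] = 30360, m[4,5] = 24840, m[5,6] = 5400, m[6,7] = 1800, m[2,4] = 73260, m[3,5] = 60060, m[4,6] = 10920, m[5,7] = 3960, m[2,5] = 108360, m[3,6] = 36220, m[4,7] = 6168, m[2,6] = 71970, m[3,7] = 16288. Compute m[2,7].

30588

m[2,7] = min over k∈[2,6] of m[2,k]+m[k+1,7]+p_{1}·p_k·p_{7}.
k=2: 0 + 16288 + 65·55·4 = 30588; k=3: 164450 + 6168 + 65·46·4 = 182578; k=4: 73260 + 3960 + 65·12·4 = 80340; k=5: 108360 + 1800 + 65·45·4 = 121860; k=6: 71970 + 0 + 65·10·4 = 74570.
Minimum: 30588 at k=2.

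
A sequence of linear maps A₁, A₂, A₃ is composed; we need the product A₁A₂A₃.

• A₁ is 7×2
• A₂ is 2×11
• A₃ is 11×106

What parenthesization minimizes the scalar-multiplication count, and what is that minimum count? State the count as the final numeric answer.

3816

(A₁(A₂A₃)): cost 3816.
((A₁A₂)A₃): cost 8316.
Optimal: (A₁(A₂A₃)) with cost 3816.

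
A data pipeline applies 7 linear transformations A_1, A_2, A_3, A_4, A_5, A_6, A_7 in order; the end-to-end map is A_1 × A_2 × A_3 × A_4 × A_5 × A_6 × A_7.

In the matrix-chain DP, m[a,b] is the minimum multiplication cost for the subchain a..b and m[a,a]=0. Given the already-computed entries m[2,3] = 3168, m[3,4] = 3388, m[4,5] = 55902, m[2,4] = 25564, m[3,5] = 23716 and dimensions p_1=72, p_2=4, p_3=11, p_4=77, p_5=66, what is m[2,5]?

m[2,5] = min over k∈[2,4] of m[2,k]+m[k+1,5]+p_{1}·p_k·p_{5}.
k=2: 0 + 23716 + 72·4·66 = 42724; k=3: 3168 + 55902 + 72·11·66 = 111342; k=4: 25564 + 0 + 72·77·66 = 391468.
Minimum: 42724 at k=2.

42724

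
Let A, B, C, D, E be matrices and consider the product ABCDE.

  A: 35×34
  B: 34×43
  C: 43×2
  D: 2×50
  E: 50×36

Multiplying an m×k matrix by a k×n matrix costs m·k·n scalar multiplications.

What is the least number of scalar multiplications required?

Adjacent pairs: AB = 35·34·43 = 51170; BC = 34·43·2 = 2924; CD = 43·2·50 = 4300; DE = 2·50·36 = 3600.
Length 3: A..C: k=1: 0+2924+35·34·2=5304; k=2: 51170+0+35·43·2=54180 → min 5304 | B..D: k=2: 0+4300+34·43·50=77400; k=3: 2924+0+34·2·50=6324 → min 6324 | C..E: k=3: 0+3600+43·2·36=6696; k=4: 4300+0+43·50·36=81700 → min 6696.
Length 4: A..D: k=1: 0+6324+35·34·50=65824; k=2: 51170+4300+35·43·50=130720; k=3: 5304+0+35·2·50=8804 → min 8804 | B..E: k=2: 0+6696+34·43·36=59328; k=3: 2924+3600+34·2·36=8972; k=4: 6324+0+34·50·36=67524 → min 8972.
Length 5: A..E: k=1: 0+8972+35·34·36=51812; k=2: 51170+6696+35·43·36=112046; k=3: 5304+3600+35·2·36=11424; k=4: 8804+0+35·50·36=71804 → min 11424.
Optimal order: ((A(BC))(DE)) with cost 11424.

11424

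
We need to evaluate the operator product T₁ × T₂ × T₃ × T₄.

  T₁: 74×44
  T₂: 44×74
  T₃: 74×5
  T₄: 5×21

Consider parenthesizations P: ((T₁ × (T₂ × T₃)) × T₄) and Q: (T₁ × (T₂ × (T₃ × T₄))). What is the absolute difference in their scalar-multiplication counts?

Order P = ((T₁ × (T₂ × T₃)) × T₄): (T₂ × T₃): 44×74 by 74×5 → 44×5, cost 44·74·5 = 16280; (T₁ × (T₂ × T₃)): 74×44 by 44×5 → 74×5, cost 74·44·5 = 16280; cumulative 32560; ((T₁ × (T₂ × T₃)) × T₄): 74×5 by 5×21 → 74×21, cost 74·5·21 = 7770; cumulative 40330. Total 40330.
Order Q = (T₁ × (T₂ × (T₃ × T₄))): (T₃ × T₄): 74×5 by 5×21 → 74×21, cost 74·5·21 = 7770; (T₂ × (T₃ × T₄)): 44×74 by 74×21 → 44×21, cost 44·74·21 = 68376; cumulative 76146; (T₁ × (T₂ × (T₃ × T₄))): 74×44 by 44×21 → 74×21, cost 74·44·21 = 68376; cumulative 144522. Total 144522.
Difference: |40330 − 144522| = 104192.

104192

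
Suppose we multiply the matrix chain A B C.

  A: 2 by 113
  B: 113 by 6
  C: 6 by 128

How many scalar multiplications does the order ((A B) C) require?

(A B): 2×113 by 113×6 → 2×6, cost 2·113·6 = 1356
((A B) C): 2×6 by 6×128 → 2×128, cost 2·6·128 = 1536; cumulative 2892
Total: 2892 scalar multiplications.

2892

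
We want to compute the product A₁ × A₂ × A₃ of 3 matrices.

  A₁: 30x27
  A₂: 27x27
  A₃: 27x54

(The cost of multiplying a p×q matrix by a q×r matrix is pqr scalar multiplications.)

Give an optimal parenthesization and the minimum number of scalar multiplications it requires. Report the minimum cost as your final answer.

(A₁ × (A₂ × A₃)): cost 83106.
((A₁ × A₂) × A₃): cost 65610.
Optimal: ((A₁ × A₂) × A₃) with cost 65610.

65610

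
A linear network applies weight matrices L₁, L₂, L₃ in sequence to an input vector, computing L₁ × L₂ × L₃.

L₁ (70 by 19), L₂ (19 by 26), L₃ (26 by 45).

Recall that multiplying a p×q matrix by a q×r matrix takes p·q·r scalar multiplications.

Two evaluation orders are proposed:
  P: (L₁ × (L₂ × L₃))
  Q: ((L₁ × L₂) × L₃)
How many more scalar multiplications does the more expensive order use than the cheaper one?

34400

Order P = (L₁ × (L₂ × L₃)): (L₂ × L₃): 19×26 by 26×45 → 19×45, cost 19·26·45 = 22230; (L₁ × (L₂ × L₃)): 70×19 by 19×45 → 70×45, cost 70·19·45 = 59850; cumulative 82080. Total 82080.
Order Q = ((L₁ × L₂) × L₃): (L₁ × L₂): 70×19 by 19×26 → 70×26, cost 70·19·26 = 34580; ((L₁ × L₂) × L₃): 70×26 by 26×45 → 70×45, cost 70·26·45 = 81900; cumulative 116480. Total 116480.
Difference: |82080 − 116480| = 34400.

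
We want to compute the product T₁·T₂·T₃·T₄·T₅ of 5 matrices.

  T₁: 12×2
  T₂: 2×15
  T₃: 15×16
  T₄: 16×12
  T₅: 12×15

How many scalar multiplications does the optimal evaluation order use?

Adjacent pairs: T₁T₂ = 12·2·15 = 360; T₂T₃ = 2·15·16 = 480; T₃T₄ = 15·16·12 = 2880; T₄T₅ = 16·12·15 = 2880.
Length 3: T₁..T₃: k=1: 0+480+12·2·16=864; k=2: 360+0+12·15·16=3240 → min 864 | T₂..T₄: k=2: 0+2880+2·15·12=3240; k=3: 480+0+2·16·12=864 → min 864 | T₃..T₅: k=3: 0+2880+15·16·15=6480; k=4: 2880+0+15·12·15=5580 → min 5580.
Length 4: T₁..T₄: k=1: 0+864+12·2·12=1152; k=2: 360+2880+12·15·12=5400; k=3: 864+0+12·16·12=3168 → min 1152 | T₂..T₅: k=2: 0+5580+2·15·15=6030; k=3: 480+2880+2·16·15=3840; k=4: 864+0+2·12·15=1224 → min 1224.
Length 5: T₁..T₅: k=1: 0+1224+12·2·15=1584; k=2: 360+5580+12·15·15=8640; k=3: 864+2880+12·16·15=6624; k=4: 1152+0+12·12·15=3312 → min 1584.
Optimal order: (T₁·(((T₂·T₃)·T₄)·T₅)) with cost 1584.

1584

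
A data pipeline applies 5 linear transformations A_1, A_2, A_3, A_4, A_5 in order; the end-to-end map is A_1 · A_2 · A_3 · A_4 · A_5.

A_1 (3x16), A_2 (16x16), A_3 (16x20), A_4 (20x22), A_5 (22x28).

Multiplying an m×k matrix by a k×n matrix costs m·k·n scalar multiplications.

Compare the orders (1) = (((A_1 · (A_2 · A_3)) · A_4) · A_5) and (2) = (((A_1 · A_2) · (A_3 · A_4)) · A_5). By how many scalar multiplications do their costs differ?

1464

Order (1) = (((A_1 · (A_2 · A_3)) · A_4) · A_5): (A_2 · A_3): 16×16 by 16×20 → 16×20, cost 16·16·20 = 5120; (A_1 · (A_2 · A_3)): 3×16 by 16×20 → 3×20, cost 3·16·20 = 960; cumulative 6080; ((A_1 · (A_2 · A_3)) · A_4): 3×20 by 20×22 → 3×22, cost 3·20·22 = 1320; cumulative 7400; (((A_1 · (A_2 · A_3)) · A_4) · A_5): 3×22 by 22×28 → 3×28, cost 3·22·28 = 1848; cumulative 9248. Total 9248.
Order (2) = (((A_1 · A_2) · (A_3 · A_4)) · A_5): (A_1 · A_2): 3×16 by 16×16 → 3×16, cost 3·16·16 = 768; (A_3 · A_4): 16×20 by 20×22 → 16×22, cost 16·20·22 = 7040; ((A_1 · A_2) · (A_3 · A_4)): 3×16 by 16×22 → 3×22, cost 3·16·22 = 1056; cumulative 8864; (((A_1 · A_2) · (A_3 · A_4)) · A_5): 3×22 by 22×28 → 3×28, cost 3·22·28 = 1848; cumulative 10712. Total 10712.
Difference: |9248 − 10712| = 1464.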